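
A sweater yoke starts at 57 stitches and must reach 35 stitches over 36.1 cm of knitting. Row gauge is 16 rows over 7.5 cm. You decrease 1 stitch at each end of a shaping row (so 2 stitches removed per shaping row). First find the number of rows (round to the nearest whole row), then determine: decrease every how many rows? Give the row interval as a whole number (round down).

Rows = 36.1 × 2.133 = 77.0 → 77 rows.
Stitches to remove: 22 → 11 shaping rows (at 2 st each).
77 / 11 = 7.00 → every 7 rows.

Decrease every 7th row.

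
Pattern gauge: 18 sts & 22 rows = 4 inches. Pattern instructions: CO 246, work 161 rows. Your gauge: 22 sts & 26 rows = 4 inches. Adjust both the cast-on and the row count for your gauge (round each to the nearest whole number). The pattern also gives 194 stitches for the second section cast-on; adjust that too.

Stitches: 246 × 22/18 = 300.67 → 301.
Rows: 161 × 26/22 = 190.27 → 190.
second section cast-on: 194 × 22/18 = 237.11 → 237.

Cast on 301 stitches; work 190 rows; second section cast-on 237 stitches.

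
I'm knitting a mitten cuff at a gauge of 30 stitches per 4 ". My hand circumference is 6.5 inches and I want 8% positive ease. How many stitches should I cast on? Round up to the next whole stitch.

Cast on 53 stitches.

Finished = 6.5 × 1.08 = 7.02 in.
30 / 4 = 7.5 sts per inch.
7.02 × 7.5 = 52.65 sts.
→ 53 sts.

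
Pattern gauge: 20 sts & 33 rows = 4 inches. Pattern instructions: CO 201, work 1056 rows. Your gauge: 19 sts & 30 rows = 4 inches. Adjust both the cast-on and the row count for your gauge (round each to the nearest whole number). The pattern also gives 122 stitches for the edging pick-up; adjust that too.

Cast on 191 stitches; work 960 rows; edging pick-up 116 stitches.

Stitches: 201 × 19/20 = 190.95 → 191.
Rows: 1056 × 30/33 = 960.00 → 960.
edging pick-up: 122 × 19/20 = 115.90 → 116.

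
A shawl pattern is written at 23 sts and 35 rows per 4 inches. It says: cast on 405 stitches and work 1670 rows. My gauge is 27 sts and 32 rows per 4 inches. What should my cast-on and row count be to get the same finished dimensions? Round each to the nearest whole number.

Stitches: 405 × 27/23 = 475.43 → 475.
Rows: 1670 × 32/35 = 1526.86 → 1527.

Cast on 475 stitches; work 1527 rows.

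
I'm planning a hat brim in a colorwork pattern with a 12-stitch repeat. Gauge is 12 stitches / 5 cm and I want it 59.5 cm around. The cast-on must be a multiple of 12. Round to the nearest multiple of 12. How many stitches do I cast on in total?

12 / 5 = 2.4 sts per cm.
59.5 × 2.4 = 142.80 sts.
Nearest multiple of 12: 144.

Cast on 144 stitches.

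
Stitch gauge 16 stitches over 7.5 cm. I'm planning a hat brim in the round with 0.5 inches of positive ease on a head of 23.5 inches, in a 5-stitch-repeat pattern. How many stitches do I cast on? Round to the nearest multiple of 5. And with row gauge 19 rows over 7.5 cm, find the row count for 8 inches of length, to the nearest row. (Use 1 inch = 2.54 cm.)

Finished = 23.5 + 0.5 = 24 inches.
24 inches × 2.54 = 60.96 cm.
16/7.5 = 2.133 sts per cm; 60.96 × 2.133 = 130.05 sts.
Nearest multiple of 5 → 130.
8 inches = 20.32 cm; × 2.533 = 51.48 → 51 rows.

Cast on 130 stitches; work 51 rows.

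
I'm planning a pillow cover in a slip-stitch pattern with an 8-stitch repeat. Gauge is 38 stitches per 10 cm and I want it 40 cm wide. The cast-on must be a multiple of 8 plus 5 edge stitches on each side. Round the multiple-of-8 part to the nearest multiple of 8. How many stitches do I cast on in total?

154 stitches.

38 / 10 = 3.8 sts per cm.
40 × 3.8 = 152.00 sts.
Less 10 edge sts → 142.00 for the repeat.
Nearest multiple of 8: 144.
Add back 10 edge sts → 154.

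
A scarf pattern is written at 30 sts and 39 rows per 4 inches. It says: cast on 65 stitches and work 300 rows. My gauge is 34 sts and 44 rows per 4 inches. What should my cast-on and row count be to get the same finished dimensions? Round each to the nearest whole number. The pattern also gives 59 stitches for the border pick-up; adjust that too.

Stitches: 65 × 34/30 = 73.67 → 74.
Rows: 300 × 44/39 = 338.46 → 338.
border pick-up: 59 × 34/30 = 66.87 → 67.

Cast on 74 stitches; work 338 rows; border pick-up 67 stitches.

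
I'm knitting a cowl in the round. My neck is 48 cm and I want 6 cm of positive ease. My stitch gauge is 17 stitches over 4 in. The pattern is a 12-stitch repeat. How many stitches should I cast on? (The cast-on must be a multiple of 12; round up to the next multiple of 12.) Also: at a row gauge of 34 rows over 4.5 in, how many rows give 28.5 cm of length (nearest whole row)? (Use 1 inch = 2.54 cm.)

Cast on 96 stitches; work 85 rows.

Finished = 48 + 6 = 54 cm.
54 cm × 1/2.54 = 21.26 inches.
17/4 = 4.25 sts per in; 21.26 × 4.25 = 90.35 sts.
Next multiple of 12 → 96.
28.5 cm = 11.22 inches; × 7.556 = 84.78 → 85 rows.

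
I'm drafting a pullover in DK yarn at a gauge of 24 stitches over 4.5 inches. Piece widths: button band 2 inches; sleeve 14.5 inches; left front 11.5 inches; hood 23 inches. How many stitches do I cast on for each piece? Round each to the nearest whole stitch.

Rate = 24/4.5 = 5.333 sts per in.
button band: 2 × 5.333 = 10.67 → 11.
sleeve: 14.5 × 5.333 = 77.33 → 77.
left front: 11.5 × 5.333 = 61.33 → 61.
hood: 23 × 5.333 = 122.67 → 123.

button band 11; sleeve 77; left front 61; hood 123.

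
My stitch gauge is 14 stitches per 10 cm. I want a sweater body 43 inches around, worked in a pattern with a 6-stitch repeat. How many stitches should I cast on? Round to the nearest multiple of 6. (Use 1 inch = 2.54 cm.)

43 in = 43 × 2.54 = 109.22 cm.
14 / 10 = 1.4 sts/cm.
109.22 × 1.4 = 152.91 sts.
→ 150.

Cast on 150 stitches.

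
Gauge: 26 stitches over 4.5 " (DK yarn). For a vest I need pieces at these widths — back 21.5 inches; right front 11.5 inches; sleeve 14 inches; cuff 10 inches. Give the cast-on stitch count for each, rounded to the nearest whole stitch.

Rate = 26/4.5 = 5.778 sts per in.
back: 21.5 × 5.778 = 124.22 → 124.
right front: 11.5 × 5.778 = 66.44 → 66.
sleeve: 14 × 5.778 = 80.89 → 81.
cuff: 10 × 5.778 = 57.78 → 58.

back 124; right front 66; sleeve 81; cuff 58.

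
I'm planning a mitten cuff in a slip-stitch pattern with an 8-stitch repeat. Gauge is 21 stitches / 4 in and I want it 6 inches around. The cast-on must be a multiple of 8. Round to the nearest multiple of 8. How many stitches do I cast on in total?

CO 32 sts.

21 / 4 = 5.25 sts per inch.
6 × 5.25 = 31.50 sts.
Nearest multiple of 8: 32.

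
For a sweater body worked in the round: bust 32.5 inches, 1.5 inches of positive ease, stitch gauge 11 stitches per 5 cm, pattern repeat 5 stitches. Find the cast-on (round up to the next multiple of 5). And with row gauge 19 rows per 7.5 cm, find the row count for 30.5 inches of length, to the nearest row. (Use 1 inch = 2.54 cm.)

Finished = 32.5 + 1.5 = 34 inches.
34 inches × 2.54 = 86.36 cm.
11/5 = 2.2 sts per cm; 86.36 × 2.2 = 189.99 sts.
Next multiple of 5 → 190.
30.5 inches = 77.47 cm; × 2.533 = 196.26 → 196 rows.

Cast on 190 stitches; work 196 rows.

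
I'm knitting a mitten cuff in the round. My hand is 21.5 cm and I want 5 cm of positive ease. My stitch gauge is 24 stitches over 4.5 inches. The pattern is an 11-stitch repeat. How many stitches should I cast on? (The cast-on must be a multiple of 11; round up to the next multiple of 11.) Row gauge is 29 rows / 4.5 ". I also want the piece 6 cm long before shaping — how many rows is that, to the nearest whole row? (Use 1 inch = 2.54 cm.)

Finished = 21.5 + 5 = 26.5 cm.
26.5 cm × 1/2.54 = 10.43 inches.
24/4.5 = 5.333 sts per in; 10.43 × 5.333 = 55.64 sts.
Next multiple of 11 → 66.
6 cm = 2.36 inches; × 6.444 = 15.22 → 15 rows.

Cast on 66 stitches; work 15 rows.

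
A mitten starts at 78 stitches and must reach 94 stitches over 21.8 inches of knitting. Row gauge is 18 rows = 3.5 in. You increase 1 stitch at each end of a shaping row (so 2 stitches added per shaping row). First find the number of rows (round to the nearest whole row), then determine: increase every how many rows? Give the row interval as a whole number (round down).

Increase every 14th row.

Rows = 21.8 × 5.143 = 112.1 → 112 rows.
Stitches to add: 16 → 8 shaping rows (at 2 st each).
112 / 8 = 14.00 → every 14 rows.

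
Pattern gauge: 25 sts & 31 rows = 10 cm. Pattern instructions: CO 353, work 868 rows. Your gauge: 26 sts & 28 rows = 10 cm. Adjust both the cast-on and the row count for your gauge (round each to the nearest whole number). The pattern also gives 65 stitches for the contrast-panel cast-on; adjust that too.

Cast on 367 stitches; work 784 rows; contrast-panel cast-on 68 stitches.

Stitches: 353 × 26/25 = 367.12 → 367.
Rows: 868 × 28/31 = 784.00 → 784.
contrast-panel cast-on: 65 × 26/25 = 67.60 → 68.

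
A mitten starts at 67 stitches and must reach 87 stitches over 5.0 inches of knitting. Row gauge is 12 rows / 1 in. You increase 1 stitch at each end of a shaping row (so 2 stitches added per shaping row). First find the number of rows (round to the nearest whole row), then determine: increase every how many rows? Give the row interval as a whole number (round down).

Rows = 5.0 × 12 = 60.0 → 60 rows.
Stitches to add: 20 → 10 shaping rows (at 2 st each).
60 / 10 = 6.00 → every 6 rows.

Increase every 6th row.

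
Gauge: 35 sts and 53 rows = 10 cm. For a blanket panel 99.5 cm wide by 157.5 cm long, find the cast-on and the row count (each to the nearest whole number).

Cast on 348 stitches and work 835 rows.

Stitch gauge = 35/10 = 3.5 sts/cm; 99.5 × 3.5 = 348.25 → 348 sts.
Row gauge = 53/10 = 5.3 rows/cm; 157.5 × 5.3 = 834.75 → 835 rows.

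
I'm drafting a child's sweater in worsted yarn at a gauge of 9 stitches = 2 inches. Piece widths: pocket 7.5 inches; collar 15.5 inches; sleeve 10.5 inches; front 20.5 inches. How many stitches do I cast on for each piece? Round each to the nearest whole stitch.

pocket 34; collar 70; sleeve 47; front 92.

Rate = 9/2 = 4.5 sts per in.
pocket: 7.5 × 4.5 = 33.75 → 34.
collar: 15.5 × 4.5 = 69.75 → 70.
sleeve: 10.5 × 4.5 = 47.25 → 47.
front: 20.5 × 4.5 = 92.25 → 92.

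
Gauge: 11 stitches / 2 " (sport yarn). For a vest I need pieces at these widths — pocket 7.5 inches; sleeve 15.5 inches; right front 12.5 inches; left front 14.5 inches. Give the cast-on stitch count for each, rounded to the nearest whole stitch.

Rate = 11/2 = 5.5 sts per in.
pocket: 7.5 × 5.5 = 41.25 → 41.
sleeve: 15.5 × 5.5 = 85.25 → 85.
right front: 12.5 × 5.5 = 68.75 → 69.
left front: 14.5 × 5.5 = 79.75 → 80.

pocket 41; sleeve 85; right front 69; left front 80.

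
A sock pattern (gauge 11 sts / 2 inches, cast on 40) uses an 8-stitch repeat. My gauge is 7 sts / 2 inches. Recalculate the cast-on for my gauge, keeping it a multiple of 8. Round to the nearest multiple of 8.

Cast on 24 stitches.

40 × 7 / 11 = 25.45.
Nearest multiple of 8: 24.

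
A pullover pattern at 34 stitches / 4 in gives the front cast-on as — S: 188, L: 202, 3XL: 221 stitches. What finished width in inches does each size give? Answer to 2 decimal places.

S 22.12 inches; L 23.76 inches; 3XL 26.00 inches.

34/4 = 8.5 sts per in.
S: 188 / 8.5 = 22.118 → 22.12 in.
L: 202 / 8.5 = 23.765 → 23.76 in.
3XL: 221 / 8.5 = 26.000 → 26.00 in.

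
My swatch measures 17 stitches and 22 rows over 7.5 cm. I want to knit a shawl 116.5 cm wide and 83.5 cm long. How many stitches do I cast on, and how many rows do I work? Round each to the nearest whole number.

Cast on 264 stitches and work 245 rows.

Stitch gauge = 17/7.5 = 2.267 sts/cm; 116.5 × 2.267 = 264.07 → 264 sts.
Row gauge = 22/7.5 = 2.933 rows/cm; 83.5 × 2.933 = 244.93 → 245 rows.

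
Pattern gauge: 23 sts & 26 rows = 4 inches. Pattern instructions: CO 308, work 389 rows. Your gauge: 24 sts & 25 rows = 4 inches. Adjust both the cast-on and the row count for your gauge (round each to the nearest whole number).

Stitches: 308 × 24/23 = 321.39 → 321.
Rows: 389 × 25/26 = 374.04 → 374.

Cast on 321 stitches; work 374 rows.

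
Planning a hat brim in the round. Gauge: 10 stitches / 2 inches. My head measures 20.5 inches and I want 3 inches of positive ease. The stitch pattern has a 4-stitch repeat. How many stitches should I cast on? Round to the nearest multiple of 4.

CO 116 sts.

Finished = 20.5 + 3 = 23.5 inches.
10 / 2 = 5 sts/in.
23.5 × 5 = 117.50 sts.
Nearest multiple of 4: 116.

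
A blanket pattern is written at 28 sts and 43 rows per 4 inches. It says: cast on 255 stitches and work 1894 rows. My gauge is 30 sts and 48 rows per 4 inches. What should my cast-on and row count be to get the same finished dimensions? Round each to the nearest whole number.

Stitches: 255 × 30/28 = 273.21 → 273.
Rows: 1894 × 48/43 = 2114.23 → 2114.

Cast on 273 stitches; work 2114 rows.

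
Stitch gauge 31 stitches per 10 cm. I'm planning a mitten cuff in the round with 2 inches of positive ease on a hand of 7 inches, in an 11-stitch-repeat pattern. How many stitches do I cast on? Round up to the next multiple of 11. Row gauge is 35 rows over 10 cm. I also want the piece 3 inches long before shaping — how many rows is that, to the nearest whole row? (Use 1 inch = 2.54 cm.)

Finished = 7 + 2 = 9 inches.
9 inches × 2.54 = 22.86 cm.
31/10 = 3.1 sts per cm; 22.86 × 3.1 = 70.87 sts.
Next multiple of 11 → 77.
3 inches = 7.62 cm; × 3.5 = 26.67 → 27 rows.

Cast on 77 stitches; work 27 rows.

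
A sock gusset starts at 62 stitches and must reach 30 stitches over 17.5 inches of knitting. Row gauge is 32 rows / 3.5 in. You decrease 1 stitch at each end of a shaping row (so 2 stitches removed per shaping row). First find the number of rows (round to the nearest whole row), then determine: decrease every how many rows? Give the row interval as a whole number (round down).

Decrease every 10th row.

Rows = 17.5 × 9.143 = 160.0 → 160 rows.
Stitches to remove: 32 → 16 shaping rows (at 2 st each).
160 / 16 = 10.00 → every 10 rows.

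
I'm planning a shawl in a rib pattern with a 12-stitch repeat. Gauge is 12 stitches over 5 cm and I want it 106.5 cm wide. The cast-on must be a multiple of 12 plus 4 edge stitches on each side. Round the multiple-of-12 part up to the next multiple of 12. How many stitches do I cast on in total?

260 stitches.

12 / 5 = 2.4 sts per cm.
106.5 × 2.4 = 255.60 sts.
Less 8 edge sts → 247.60 for the repeat.
Next multiple of 12: 252.
Add back 8 edge sts → 260.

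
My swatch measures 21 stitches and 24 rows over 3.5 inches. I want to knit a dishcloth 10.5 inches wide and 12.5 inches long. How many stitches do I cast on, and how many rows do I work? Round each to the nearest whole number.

Stitch gauge = 21/3.5 = 6 sts/in; 10.5 × 6 = 63.00 → 63 sts.
Row gauge = 24/3.5 = 6.857 rows/in; 12.5 × 6.857 = 85.71 → 86 rows.

Cast on 63 stitches and work 86 rows.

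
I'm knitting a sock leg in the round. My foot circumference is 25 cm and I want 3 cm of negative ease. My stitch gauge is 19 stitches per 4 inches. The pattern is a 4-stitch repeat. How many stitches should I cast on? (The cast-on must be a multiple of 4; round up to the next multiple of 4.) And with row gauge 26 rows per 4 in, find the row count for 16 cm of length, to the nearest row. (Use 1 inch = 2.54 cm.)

Finished = 25 − 3 = 22 cm.
22 cm × 1/2.54 = 8.66 inches.
19/4 = 4.75 sts per in; 8.66 × 4.75 = 41.14 sts.
Next multiple of 4 → 44.
16 cm = 6.30 inches; × 6.5 = 40.94 → 41 rows.

Cast on 44 stitches; work 41 rows.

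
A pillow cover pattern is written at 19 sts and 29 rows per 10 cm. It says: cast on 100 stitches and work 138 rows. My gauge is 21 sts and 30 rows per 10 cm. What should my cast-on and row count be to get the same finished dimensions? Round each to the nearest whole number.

Cast on 111 stitches; work 143 rows.

Stitches: 100 × 21/19 = 110.53 → 111.
Rows: 138 × 30/29 = 142.76 → 143.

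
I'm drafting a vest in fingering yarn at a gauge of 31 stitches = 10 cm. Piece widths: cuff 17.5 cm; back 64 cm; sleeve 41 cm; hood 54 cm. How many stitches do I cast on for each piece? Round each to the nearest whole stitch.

Rate = 31/10 = 3.1 sts per cm.
cuff: 17.5 × 3.1 = 54.25 → 54.
back: 64 × 3.1 = 198.40 → 198.
sleeve: 41 × 3.1 = 127.10 → 127.
hood: 54 × 3.1 = 167.40 → 167.

cuff 54; back 198; sleeve 127; hood 167.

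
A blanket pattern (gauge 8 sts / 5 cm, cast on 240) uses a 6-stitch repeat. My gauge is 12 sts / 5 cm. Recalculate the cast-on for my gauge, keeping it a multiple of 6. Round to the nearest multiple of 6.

Cast on 360 stitches.

240 × 12 / 8 = 360.00.
Nearest multiple of 6: 360.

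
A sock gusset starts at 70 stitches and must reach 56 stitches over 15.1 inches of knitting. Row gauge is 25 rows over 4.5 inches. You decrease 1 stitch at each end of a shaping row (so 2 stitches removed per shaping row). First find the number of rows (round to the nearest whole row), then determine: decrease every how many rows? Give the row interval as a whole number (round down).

Decrease every 12th row.

Rows = 15.1 × 5.556 = 83.9 → 84 rows.
Stitches to remove: 14 → 7 shaping rows (at 2 st each).
84 / 7 = 12.00 → every 12 rows.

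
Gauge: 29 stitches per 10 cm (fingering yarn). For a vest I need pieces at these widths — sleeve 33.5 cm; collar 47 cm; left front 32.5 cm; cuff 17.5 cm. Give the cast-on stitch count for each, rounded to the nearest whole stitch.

sleeve 97; collar 136; left front 94; cuff 51.

Rate = 29/10 = 2.9 sts per cm.
sleeve: 33.5 × 2.9 = 97.15 → 97.
collar: 47 × 2.9 = 136.30 → 136.
left front: 32.5 × 2.9 = 94.25 → 94.
cuff: 17.5 × 2.9 = 50.75 → 51.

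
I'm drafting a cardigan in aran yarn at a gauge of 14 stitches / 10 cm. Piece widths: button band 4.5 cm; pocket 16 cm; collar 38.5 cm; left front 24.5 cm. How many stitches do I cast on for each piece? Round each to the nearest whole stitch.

Rate = 14/10 = 1.4 sts per cm.
button band: 4.5 × 1.4 = 6.30 → 6.
pocket: 16 × 1.4 = 22.40 → 22.
collar: 38.5 × 1.4 = 53.90 → 54.
left front: 24.5 × 1.4 = 34.30 → 34.

button band 6; pocket 22; collar 54; left front 34.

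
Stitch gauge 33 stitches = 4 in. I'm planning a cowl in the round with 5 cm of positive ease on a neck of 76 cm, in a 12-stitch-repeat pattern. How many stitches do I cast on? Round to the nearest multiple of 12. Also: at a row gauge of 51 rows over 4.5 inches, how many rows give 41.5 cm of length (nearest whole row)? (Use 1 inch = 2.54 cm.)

Cast on 264 stitches; work 185 rows.

Finished = 76 + 5 = 81 cm.
81 cm × 1/2.54 = 31.89 inches.
33/4 = 8.25 sts per in; 31.89 × 8.25 = 263.09 sts.
Nearest multiple of 12 → 264.
41.5 cm = 16.34 inches; × 11.333 = 185.17 → 185 rows.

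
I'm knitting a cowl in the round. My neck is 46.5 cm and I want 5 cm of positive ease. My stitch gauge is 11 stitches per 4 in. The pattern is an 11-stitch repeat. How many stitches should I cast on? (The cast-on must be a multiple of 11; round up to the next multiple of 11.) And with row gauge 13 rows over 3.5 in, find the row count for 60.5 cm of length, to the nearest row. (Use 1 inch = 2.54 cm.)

Finished = 46.5 + 5 = 51.5 cm.
51.5 cm × 1/2.54 = 20.28 inches.
11/4 = 2.75 sts per in; 20.28 × 2.75 = 55.76 sts.
Next multiple of 11 → 66.
60.5 cm = 23.82 inches; × 3.714 = 88.47 → 88 rows.

Cast on 66 stitches; work 88 rows.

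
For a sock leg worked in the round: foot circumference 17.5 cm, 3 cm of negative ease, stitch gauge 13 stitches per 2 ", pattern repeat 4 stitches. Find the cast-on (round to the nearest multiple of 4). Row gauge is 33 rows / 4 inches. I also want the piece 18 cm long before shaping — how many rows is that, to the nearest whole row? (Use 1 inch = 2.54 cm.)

Cast on 36 stitches; work 58 rows.

Finished = 17.5 − 3 = 14.5 cm.
14.5 cm × 1/2.54 = 5.71 inches.
13/2 = 6.5 sts per in; 5.71 × 6.5 = 37.11 sts.
Nearest multiple of 4 → 36.
18 cm = 7.09 inches; × 8.25 = 58.46 → 58 rows.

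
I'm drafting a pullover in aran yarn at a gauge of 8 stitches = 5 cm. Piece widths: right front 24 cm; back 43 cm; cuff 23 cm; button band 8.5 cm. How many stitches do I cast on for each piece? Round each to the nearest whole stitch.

right front 38; back 69; cuff 37; button band 14.

Rate = 8/5 = 1.6 sts per cm.
right front: 24 × 1.6 = 38.40 → 38.
back: 43 × 1.6 = 68.80 → 69.
cuff: 23 × 1.6 = 36.80 → 37.
button band: 8.5 × 1.6 = 13.60 → 14.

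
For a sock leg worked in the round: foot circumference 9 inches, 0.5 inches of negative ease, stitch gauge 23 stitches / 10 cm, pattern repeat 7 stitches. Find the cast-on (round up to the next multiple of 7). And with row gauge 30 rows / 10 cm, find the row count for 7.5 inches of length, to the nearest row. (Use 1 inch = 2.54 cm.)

Finished = 9 − 0.5 = 8.5 inches.
8.5 inches × 2.54 = 21.59 cm.
23/10 = 2.3 sts per cm; 21.59 × 2.3 = 49.66 sts.
Next multiple of 7 → 56.
7.5 inches = 19.05 cm; × 3 = 57.15 → 57 rows.

Cast on 56 stitches; work 57 rows.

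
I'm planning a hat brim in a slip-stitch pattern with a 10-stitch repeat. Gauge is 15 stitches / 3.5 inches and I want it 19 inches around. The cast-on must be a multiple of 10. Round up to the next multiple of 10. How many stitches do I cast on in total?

15 / 3.5 = 4.286 sts per inch.
19 × 4.286 = 81.43 sts.
Next multiple of 10: 90.

CO 90 sts.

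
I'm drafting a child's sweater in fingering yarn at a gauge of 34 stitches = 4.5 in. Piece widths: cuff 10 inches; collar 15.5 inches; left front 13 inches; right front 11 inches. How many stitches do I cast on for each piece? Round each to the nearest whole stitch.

cuff 76; collar 117; left front 98; right front 83.

Rate = 34/4.5 = 7.556 sts per in.
cuff: 10 × 7.556 = 75.56 → 76.
collar: 15.5 × 7.556 = 117.11 → 117.
left front: 13 × 7.556 = 98.22 → 98.
right front: 11 × 7.556 = 83.11 → 83.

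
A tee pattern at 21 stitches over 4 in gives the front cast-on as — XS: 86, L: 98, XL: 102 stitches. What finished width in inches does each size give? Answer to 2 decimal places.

21/4 = 5.25 sts per in.
XS: 86 / 5.25 = 16.381 → 16.38 in.
L: 98 / 5.25 = 18.667 → 18.67 in.
XL: 102 / 5.25 = 19.429 → 19.43 in.

XS 16.38 inches; L 18.67 inches; XL 19.43 inches.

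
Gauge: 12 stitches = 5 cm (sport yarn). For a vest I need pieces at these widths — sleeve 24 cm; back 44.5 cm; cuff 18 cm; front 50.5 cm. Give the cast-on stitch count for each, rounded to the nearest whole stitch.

Rate = 12/5 = 2.4 sts per cm.
sleeve: 24 × 2.4 = 57.60 → 58.
back: 44.5 × 2.4 = 106.80 → 107.
cuff: 18 × 2.4 = 43.20 → 43.
front: 50.5 × 2.4 = 121.20 → 121.

sleeve 58; back 107; cuff 43; front 121.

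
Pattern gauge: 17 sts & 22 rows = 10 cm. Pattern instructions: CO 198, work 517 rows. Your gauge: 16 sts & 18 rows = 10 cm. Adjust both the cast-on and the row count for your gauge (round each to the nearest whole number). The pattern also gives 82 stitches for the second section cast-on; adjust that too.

Cast on 186 stitches; work 423 rows; second section cast-on 77 stitches.

Stitches: 198 × 16/17 = 186.35 → 186.
Rows: 517 × 18/22 = 423.00 → 423.
second section cast-on: 82 × 16/17 = 77.18 → 77.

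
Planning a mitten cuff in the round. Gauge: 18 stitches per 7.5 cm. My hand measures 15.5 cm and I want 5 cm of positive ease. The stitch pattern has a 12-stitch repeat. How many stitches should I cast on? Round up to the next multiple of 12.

Finished = 15.5 + 5 = 20.5 cm.
18 / 7.5 = 2.4 sts/cm.
20.5 × 2.4 = 49.20 sts.
Next multiple of 12: 60.

60 stitches.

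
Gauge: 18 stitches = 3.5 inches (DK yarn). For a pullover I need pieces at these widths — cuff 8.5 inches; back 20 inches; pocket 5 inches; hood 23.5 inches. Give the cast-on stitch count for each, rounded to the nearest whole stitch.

Rate = 18/3.5 = 5.143 sts per in.
cuff: 8.5 × 5.143 = 43.71 → 44.
back: 20 × 5.143 = 102.86 → 103.
pocket: 5 × 5.143 = 25.71 → 26.
hood: 23.5 × 5.143 = 120.86 → 121.

cuff 44; back 103; pocket 26; hood 121.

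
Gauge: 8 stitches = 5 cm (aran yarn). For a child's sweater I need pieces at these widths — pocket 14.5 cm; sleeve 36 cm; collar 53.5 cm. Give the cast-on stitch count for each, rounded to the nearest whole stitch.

pocket 23; sleeve 58; collar 86.

Rate = 8/5 = 1.6 sts per cm.
pocket: 14.5 × 1.6 = 23.20 → 23.
sleeve: 36 × 1.6 = 57.60 → 58.
collar: 53.5 × 1.6 = 85.60 → 86.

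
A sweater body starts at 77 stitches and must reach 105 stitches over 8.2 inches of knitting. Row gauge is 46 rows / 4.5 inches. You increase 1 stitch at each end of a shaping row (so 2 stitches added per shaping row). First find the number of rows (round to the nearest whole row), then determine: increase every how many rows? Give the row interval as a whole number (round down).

Increase every 6th row.

Rows = 8.2 × 10.222 = 83.8 → 84 rows.
Stitches to add: 28 → 14 shaping rows (at 2 st each).
84 / 14 = 6.00 → every 6 rows.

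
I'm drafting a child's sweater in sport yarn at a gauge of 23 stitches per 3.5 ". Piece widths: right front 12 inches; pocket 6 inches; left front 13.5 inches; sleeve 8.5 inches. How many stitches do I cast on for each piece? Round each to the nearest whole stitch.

Rate = 23/3.5 = 6.571 sts per in.
right front: 12 × 6.571 = 78.86 → 79.
pocket: 6 × 6.571 = 39.43 → 39.
left front: 13.5 × 6.571 = 88.71 → 89.
sleeve: 8.5 × 6.571 = 55.86 → 56.

right front 79; pocket 39; left front 89; sleeve 56.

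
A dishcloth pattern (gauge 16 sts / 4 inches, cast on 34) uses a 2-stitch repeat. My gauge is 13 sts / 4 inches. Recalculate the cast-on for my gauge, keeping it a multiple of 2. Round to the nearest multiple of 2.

34 × 13 / 16 = 27.62.
Nearest multiple of 2: 28.

CO 28 sts.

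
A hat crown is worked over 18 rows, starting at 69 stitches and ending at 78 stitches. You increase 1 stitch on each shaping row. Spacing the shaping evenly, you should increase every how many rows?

Increase every 2nd row.

Stitches to add: |78 − 69| = 9.
Shaping rows needed: 9 / 1 = 9.
18 rows / 9 = every 2 rows.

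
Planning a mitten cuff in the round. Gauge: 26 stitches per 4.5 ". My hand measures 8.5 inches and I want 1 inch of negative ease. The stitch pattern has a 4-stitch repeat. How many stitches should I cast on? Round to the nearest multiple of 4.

44 stitches.

Finished = 8.5 − 1 = 7.5 inches.
26 / 4.5 = 5.778 sts/in.
7.5 × 5.778 = 43.33 sts.
Nearest multiple of 4: 44.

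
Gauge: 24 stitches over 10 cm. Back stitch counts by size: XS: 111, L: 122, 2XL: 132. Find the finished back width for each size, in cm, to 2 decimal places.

XS 46.25 cm; L 50.83 cm; 2XL 55.00 cm.

24/10 = 2.4 sts per cm.
XS: 111 / 2.4 = 46.250 → 46.25 cm.
L: 122 / 2.4 = 50.833 → 50.83 cm.
2XL: 132 / 2.4 = 55.000 → 55.00 cm.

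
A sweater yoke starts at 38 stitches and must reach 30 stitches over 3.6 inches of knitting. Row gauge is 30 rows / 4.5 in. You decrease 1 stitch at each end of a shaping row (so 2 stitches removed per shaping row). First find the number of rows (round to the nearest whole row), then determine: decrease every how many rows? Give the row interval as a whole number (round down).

Rows = 3.6 × 6.667 = 24.0 → 24 rows.
Stitches to remove: 8 → 4 shaping rows (at 2 st each).
24 / 4 = 6.00 → every 6 rows.

Decrease every 6th row.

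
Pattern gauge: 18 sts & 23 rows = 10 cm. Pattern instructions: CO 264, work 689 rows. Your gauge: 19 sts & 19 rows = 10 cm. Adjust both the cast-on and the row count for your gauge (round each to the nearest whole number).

Cast on 279 stitches; work 569 rows.

Stitches: 264 × 19/18 = 278.67 → 279.
Rows: 689 × 19/23 = 569.17 → 569.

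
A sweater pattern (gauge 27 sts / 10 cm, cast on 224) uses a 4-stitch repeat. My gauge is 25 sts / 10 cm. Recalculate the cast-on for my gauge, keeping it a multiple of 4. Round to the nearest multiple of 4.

208 stitches.

224 × 25 / 27 = 207.41.
Nearest multiple of 4: 208.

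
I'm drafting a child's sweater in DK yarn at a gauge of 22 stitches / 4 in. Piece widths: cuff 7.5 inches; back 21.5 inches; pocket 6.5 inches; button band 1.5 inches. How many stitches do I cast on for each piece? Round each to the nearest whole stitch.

cuff 41; back 118; pocket 36; button band 8.

Rate = 22/4 = 5.5 sts per in.
cuff: 7.5 × 5.5 = 41.25 → 41.
back: 21.5 × 5.5 = 118.25 → 118.
pocket: 6.5 × 5.5 = 35.75 → 36.
button band: 1.5 × 5.5 = 8.25 → 8.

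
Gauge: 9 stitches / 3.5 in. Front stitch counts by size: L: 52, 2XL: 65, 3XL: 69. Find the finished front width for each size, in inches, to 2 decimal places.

9/3.5 = 2.571 sts per in.
L: 52 / 2.571 = 20.222 → 20.22 in.
2XL: 65 / 2.571 = 25.278 → 25.28 in.
3XL: 69 / 2.571 = 26.833 → 26.83 in.

L 20.22 inches; 2XL 25.28 inches; 3XL 26.83 inches.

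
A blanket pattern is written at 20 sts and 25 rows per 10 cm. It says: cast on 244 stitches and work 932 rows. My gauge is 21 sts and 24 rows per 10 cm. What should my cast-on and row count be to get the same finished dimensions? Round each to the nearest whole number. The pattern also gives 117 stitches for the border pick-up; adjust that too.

Cast on 256 stitches; work 895 rows; border pick-up 123 stitches.

Stitches: 244 × 21/20 = 256.20 → 256.
Rows: 932 × 24/25 = 894.72 → 895.
border pick-up: 117 × 21/20 = 122.85 → 123.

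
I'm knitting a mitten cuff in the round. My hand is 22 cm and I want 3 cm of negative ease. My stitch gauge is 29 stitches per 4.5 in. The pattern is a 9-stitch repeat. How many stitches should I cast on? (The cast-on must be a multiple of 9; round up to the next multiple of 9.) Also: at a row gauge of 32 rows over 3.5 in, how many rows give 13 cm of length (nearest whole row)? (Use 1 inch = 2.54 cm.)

Cast on 54 stitches; work 47 rows.

Finished = 22 − 3 = 19 cm.
19 cm × 1/2.54 = 7.48 inches.
29/4.5 = 6.444 sts per in; 7.48 × 6.444 = 48.21 sts.
Next multiple of 9 → 54.
13 cm = 5.12 inches; × 9.143 = 46.79 → 47 rows.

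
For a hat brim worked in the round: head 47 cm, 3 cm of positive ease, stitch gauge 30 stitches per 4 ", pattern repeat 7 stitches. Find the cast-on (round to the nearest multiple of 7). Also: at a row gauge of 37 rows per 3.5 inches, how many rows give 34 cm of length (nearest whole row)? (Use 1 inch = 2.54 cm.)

Cast on 147 stitches; work 142 rows.

Finished = 47 + 3 = 50 cm.
50 cm × 1/2.54 = 19.69 inches.
30/4 = 7.5 sts per in; 19.69 × 7.5 = 147.64 sts.
Nearest multiple of 7 → 147.
34 cm = 13.39 inches; × 10.571 = 141.51 → 142 rows.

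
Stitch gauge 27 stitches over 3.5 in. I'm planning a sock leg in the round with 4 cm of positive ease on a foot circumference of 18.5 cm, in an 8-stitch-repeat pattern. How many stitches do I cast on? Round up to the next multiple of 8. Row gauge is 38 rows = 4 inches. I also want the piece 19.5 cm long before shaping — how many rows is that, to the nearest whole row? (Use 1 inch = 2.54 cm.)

Cast on 72 stitches; work 73 rows.

Finished = 18.5 + 4 = 22.5 cm.
22.5 cm × 1/2.54 = 8.86 inches.
27/3.5 = 7.714 sts per in; 8.86 × 7.714 = 68.34 sts.
Next multiple of 8 → 72.
19.5 cm = 7.68 inches; × 9.5 = 72.93 → 73 rows.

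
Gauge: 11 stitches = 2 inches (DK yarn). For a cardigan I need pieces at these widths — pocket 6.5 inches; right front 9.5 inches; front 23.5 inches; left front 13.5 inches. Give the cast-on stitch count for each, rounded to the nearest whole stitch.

pocket 36; right front 52; front 129; left front 74.

Rate = 11/2 = 5.5 sts per in.
pocket: 6.5 × 5.5 = 35.75 → 36.
right front: 9.5 × 5.5 = 52.25 → 52.
front: 23.5 × 5.5 = 129.25 → 129.
left front: 13.5 × 5.5 = 74.25 → 74.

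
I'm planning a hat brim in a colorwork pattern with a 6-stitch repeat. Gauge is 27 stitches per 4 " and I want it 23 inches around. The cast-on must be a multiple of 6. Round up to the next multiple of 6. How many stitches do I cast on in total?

Cast on 156 stitches.

27 / 4 = 6.75 sts per inch.
23 × 6.75 = 155.25 sts.
Next multiple of 6: 156.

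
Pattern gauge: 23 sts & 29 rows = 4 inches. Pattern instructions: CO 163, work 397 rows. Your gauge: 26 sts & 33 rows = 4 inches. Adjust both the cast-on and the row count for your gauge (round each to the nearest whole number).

Stitches: 163 × 26/23 = 184.26 → 184.
Rows: 397 × 33/29 = 451.76 → 452.

Cast on 184 stitches; work 452 rows.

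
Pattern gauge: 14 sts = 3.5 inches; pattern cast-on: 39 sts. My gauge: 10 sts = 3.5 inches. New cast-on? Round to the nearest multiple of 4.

28 stitches.

Scale factor = 10 / 14 = 0.714.
39 × 10 / 14 = 27.86 sts.
→ 28 sts.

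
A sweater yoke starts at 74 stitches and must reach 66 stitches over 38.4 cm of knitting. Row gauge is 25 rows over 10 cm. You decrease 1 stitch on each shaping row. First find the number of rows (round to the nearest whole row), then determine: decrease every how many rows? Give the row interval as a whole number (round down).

Decrease every 12th row.

Rows = 38.4 × 2.5 = 96.0 → 96 rows.
Stitches to remove: 8 → 8 shaping rows (at 1 st each).
96 / 8 = 12.00 → every 12 rows.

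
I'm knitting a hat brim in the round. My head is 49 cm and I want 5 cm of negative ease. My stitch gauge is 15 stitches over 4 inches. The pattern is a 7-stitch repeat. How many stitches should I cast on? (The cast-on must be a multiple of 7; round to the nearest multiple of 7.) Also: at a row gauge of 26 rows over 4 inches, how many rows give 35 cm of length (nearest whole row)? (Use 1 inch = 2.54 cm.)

Finished = 49 − 5 = 44 cm.
44 cm × 1/2.54 = 17.32 inches.
15/4 = 3.75 sts per in; 17.32 × 3.75 = 64.96 sts.
Nearest multiple of 7 → 63.
35 cm = 13.78 inches; × 6.5 = 89.57 → 90 rows.

Cast on 63 stitches; work 90 rows.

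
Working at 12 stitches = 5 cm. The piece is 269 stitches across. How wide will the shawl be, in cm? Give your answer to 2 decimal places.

12 stitches / 5 cm = 2.4 stitches per cm.
269 / 2.4 = 112.083 cm.

112.08 cm.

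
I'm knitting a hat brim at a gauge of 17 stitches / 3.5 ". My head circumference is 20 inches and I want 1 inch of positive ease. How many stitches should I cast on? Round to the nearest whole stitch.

Cast on 102 stitches.

Finished = 20 + 1 = 21 in.
17 / 3.5 = 4.857 sts per inch.
21.00 × 4.857 = 102.00 sts.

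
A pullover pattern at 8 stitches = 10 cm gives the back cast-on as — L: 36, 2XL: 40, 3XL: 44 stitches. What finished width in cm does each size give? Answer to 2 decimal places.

8/10 = 0.8 sts per cm.
L: 36 / 0.8 = 45.000 → 45.00 cm.
2XL: 40 / 0.8 = 50.000 → 50.00 cm.
3XL: 44 / 0.8 = 55.000 → 55.00 cm.

L 45.00 cm; 2XL 50.00 cm; 3XL 55.00 cm.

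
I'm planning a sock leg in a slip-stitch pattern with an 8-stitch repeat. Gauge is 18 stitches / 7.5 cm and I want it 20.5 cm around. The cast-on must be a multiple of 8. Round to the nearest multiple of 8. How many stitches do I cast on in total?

18 / 7.5 = 2.4 sts per cm.
20.5 × 2.4 = 49.20 sts.
Nearest multiple of 8: 48.

Cast on 48 stitches.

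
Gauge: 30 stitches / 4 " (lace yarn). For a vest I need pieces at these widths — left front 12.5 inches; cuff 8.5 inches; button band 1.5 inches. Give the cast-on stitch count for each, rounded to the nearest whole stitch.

left front 94; cuff 64; button band 11.

Rate = 30/4 = 7.5 sts per in.
left front: 12.5 × 7.5 = 93.75 → 94.
cuff: 8.5 × 7.5 = 63.75 → 64.
button band: 1.5 × 7.5 = 11.25 → 11.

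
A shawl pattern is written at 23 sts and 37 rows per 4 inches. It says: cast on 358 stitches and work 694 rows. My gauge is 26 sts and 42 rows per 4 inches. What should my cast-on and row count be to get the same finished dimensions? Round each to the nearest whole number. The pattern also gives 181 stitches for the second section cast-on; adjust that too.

Stitches: 358 × 26/23 = 404.70 → 405.
Rows: 694 × 42/37 = 787.78 → 788.
second section cast-on: 181 × 26/23 = 204.61 → 205.

Cast on 405 stitches; work 788 rows; second section cast-on 205 stitches.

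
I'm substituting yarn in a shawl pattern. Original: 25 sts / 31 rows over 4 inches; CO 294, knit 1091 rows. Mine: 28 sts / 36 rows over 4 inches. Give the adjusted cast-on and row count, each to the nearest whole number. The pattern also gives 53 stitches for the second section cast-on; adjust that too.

Stitches: 294 × 28/25 = 329.28 → 329.
Rows: 1091 × 36/31 = 1266.97 → 1267.
second section cast-on: 53 × 28/25 = 59.36 → 59.

Cast on 329 stitches; work 1267 rows; second section cast-on 59 stitches.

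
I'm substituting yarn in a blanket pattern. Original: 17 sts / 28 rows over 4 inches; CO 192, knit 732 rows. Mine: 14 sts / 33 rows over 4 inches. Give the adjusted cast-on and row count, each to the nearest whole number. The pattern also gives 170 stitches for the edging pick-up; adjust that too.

Cast on 158 stitches; work 863 rows; edging pick-up 140 stitches.

Stitches: 192 × 14/17 = 158.12 → 158.
Rows: 732 × 33/28 = 862.71 → 863.
edging pick-up: 170 × 14/17 = 140.00 → 140.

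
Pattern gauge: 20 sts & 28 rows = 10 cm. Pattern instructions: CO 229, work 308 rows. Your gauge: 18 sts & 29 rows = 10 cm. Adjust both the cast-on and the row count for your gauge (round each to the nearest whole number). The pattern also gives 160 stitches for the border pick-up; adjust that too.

Cast on 206 stitches; work 319 rows; border pick-up 144 stitches.

Stitches: 229 × 18/20 = 206.10 → 206.
Rows: 308 × 29/28 = 319.00 → 319.
border pick-up: 160 × 18/20 = 144.00 → 144.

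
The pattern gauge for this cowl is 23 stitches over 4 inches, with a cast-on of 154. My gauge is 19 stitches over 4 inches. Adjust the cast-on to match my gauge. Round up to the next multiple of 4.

Scale factor = 19 / 23 = 0.826.
154 × 19 / 23 = 127.22 sts.
→ 128 sts.

CO 128 sts.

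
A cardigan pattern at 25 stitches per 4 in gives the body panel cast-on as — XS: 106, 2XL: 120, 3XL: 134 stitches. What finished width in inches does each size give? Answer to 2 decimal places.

XS 16.96 inches; 2XL 19.20 inches; 3XL 21.44 inches.

25/4 = 6.25 sts per in.
XS: 106 / 6.25 = 16.960 → 16.96 in.
2XL: 120 / 6.25 = 19.200 → 19.20 in.
3XL: 134 / 6.25 = 21.440 → 21.44 in.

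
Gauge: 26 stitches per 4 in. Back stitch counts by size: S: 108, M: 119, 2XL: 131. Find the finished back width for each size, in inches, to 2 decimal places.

S 16.62 inches; M 18.31 inches; 2XL 20.15 inches.

26/4 = 6.5 sts per in.
S: 108 / 6.5 = 16.615 → 16.62 in.
M: 119 / 6.5 = 18.308 → 18.31 in.
2XL: 131 / 6.5 = 20.154 → 20.15 in.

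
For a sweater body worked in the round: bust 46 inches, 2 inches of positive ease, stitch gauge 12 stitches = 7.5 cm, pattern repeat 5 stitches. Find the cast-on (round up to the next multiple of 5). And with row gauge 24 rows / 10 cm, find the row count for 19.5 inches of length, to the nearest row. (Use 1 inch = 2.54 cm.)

Finished = 46 + 2 = 48 inches.
48 inches × 2.54 = 121.92 cm.
12/7.5 = 1.6 sts per cm; 121.92 × 1.6 = 195.07 sts.
Next multiple of 5 → 200.
19.5 inches = 49.53 cm; × 2.4 = 118.87 → 119 rows.

Cast on 200 stitches; work 119 rows.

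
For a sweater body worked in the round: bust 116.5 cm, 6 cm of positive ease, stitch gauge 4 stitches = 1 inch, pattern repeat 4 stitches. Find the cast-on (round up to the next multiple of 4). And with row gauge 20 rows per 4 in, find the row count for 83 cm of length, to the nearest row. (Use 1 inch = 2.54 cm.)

Cast on 196 stitches; work 163 rows.

Finished = 116.5 + 6 = 122.5 cm.
122.5 cm × 1/2.54 = 48.23 inches.
4/1 = 4 sts per in; 48.23 × 4 = 192.91 sts.
Next multiple of 4 → 196.
83 cm = 32.68 inches; × 5 = 163.39 → 163 rows.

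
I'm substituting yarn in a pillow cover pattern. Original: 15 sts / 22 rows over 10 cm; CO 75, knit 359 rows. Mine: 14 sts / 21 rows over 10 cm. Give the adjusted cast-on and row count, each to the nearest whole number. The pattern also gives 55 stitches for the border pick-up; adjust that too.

Cast on 70 stitches; work 343 rows; border pick-up 51 stitches.

Stitches: 75 × 14/15 = 70.00 → 70.
Rows: 359 × 21/22 = 342.68 → 343.
border pick-up: 55 × 14/15 = 51.33 → 51.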